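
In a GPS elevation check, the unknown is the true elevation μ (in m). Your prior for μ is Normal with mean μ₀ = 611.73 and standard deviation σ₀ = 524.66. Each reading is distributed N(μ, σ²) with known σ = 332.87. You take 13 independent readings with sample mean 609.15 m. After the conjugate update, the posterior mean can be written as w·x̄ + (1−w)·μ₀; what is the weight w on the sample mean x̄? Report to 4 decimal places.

For Normal data with known variance σ², a Normal(μ₀, σ₀²) prior on μ is conjugate. Posterior precision = 1/σ₀² + n/σ²; posterior mean is the precision-weighted average of μ₀ and x̄.
σ₀² = 524.66² = 275268.1156, σ² = 332.87² = 110802.4369. Prior precision 1/σ₀² = 1/275268.1156; data precision n/σ² = 13/110802.4369.
w = (n/σ²)/(1/σ₀² + n/σ²) = n·σ₀²/(σ² + n·σ₀²) = 13·275268.1156/(110802.4369 + 13·275268.1156) = 3578485.5028/3689287.9397 = 0.9700.

0.9700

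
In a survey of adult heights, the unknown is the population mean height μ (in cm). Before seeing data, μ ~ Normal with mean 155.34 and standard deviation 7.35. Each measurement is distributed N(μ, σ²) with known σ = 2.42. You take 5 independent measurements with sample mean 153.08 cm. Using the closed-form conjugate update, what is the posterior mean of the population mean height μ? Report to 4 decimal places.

153.1280

For Normal data with known variance σ², a Normal(μ₀, σ₀²) prior on μ is conjugate. Posterior precision = 1/σ₀² + n/σ²; posterior mean is the precision-weighted average of μ₀ and x̄.
n·x̄ = 5·153.08 = 765.4.
σ₀² = 7.35² = 54.0225, σ² = 2.42² = 5.8564; σ² + n·σ₀² = 5.8564 + 5·54.0225 = 275.9689.
Posterior mean = (μ₀/σ₀² + n·x̄/σ²)/(1/σ₀² + n/σ²) = (σ²·μ₀ + σ₀²·n·x̄)/(σ² + n·σ₀²) = (5.8564·155.34 + 54.0225·765.4)/275.9689 = 42258.554676/275.9689 = 153.1280.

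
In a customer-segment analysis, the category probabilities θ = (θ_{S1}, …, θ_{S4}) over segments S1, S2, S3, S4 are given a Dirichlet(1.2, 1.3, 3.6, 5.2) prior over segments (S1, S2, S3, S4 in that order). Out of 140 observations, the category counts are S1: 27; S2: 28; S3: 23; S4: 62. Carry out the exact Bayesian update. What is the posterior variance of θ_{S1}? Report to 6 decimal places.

The Dirichlet prior is conjugate to the Multinomial likelihood: each posterior αⱼ = prior αⱼ + observed count nⱼ.
Posterior concentration: (28.2, 29.3, 26.6, 67.2), total = 151.3.
Var[θ_j] = α_j(Σα−α_j)/((Σα)²(Σα+1)) = 28.2·123.1/(151.3²·152.3) = 0.000996.

0.000996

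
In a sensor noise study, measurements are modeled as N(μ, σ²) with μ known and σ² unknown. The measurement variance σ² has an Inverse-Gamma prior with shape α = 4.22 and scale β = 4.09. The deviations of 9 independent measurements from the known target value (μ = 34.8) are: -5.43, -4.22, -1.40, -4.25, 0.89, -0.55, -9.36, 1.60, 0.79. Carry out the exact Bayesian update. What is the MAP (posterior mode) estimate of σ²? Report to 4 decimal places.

With known mean μ and an Inverse-Gamma(α, β) prior on σ², the Normal likelihood is conjugate: posterior is Inv-Gamma(α + n/2, β + Σ(xᵢ−μ)²/2).
Σ(xᵢ−μ)² = (-5.43)² + (-4.22)² + (-1.40)² + (-4.25)² + (0.89)² + (-0.55)² + (-9.36)² + (1.60)² + (0.79)² = 159.2041.
Posterior: Inv-Gamma(4.22 + 9/2, 4.09 + 159.2041/2) = Inv-Gamma(8.72, 83.69205).
Mode = β/(α+1) = 83.69205/9.72 = 8.6103.

8.6103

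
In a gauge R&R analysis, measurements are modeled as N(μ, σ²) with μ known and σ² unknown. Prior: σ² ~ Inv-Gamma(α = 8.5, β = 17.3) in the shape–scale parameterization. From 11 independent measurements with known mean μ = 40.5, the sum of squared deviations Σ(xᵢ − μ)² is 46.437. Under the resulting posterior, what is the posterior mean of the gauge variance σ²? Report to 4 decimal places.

With known mean μ and an Inverse-Gamma(α, β) prior on σ², the Normal likelihood is conjugate: posterior is Inv-Gamma(α + n/2, β + Σ(xᵢ−μ)²/2).
Posterior: Inv-Gamma(8.5 + 11/2, 17.3 + 46.437/2) = Inv-Gamma(14.00, 40.5185).
E[σ²|data] = β/(α−1) = 40.5185/13.00 = 3.1168.

3.1168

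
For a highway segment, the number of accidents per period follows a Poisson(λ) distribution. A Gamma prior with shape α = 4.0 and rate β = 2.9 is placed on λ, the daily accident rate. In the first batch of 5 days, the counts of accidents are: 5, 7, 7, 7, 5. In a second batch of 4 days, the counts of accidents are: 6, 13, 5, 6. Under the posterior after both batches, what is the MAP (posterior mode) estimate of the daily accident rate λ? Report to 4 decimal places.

5.3782

With a Gamma(shape α, rate β) prior, the Poisson likelihood is conjugate: the posterior is Gamma(α + ΣXᵢ, β + n).
Batch 1: sum of counts S = 31 over n = 5 days.
After batch 1: Gamma(α+S, β+n) = Gamma(4.0+31, 2.9+5) = Gamma(35.0, 7.9).
Batch 2: sum of counts S = 30 over n = 4 days.
After batch 2: Gamma(α+S, β+n) = Gamma(35.0+30, 7.9+4) = Gamma(65.0, 11.9).
Mode of Gamma(α,β) for α≥1 is (α−1)/β = 64.0/11.9 = 5.3782.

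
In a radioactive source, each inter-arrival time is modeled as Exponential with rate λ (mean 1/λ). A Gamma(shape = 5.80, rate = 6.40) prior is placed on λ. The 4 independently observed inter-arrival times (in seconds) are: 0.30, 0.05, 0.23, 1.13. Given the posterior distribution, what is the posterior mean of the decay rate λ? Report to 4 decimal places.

1.2084

With a Gamma(shape α, rate β) prior on the exponential rate λ, the posterior after n observations with total T = Σxᵢ is Gamma(α+n, β+T).
Sum of observations T = 1.71 seconds; n = 4.
Posterior: Gamma(5.80+4, 6.40+1.71) = Gamma(9.80, 8.11).
Posterior mean of λ = α/β = 9.80/8.11 = 1.2084.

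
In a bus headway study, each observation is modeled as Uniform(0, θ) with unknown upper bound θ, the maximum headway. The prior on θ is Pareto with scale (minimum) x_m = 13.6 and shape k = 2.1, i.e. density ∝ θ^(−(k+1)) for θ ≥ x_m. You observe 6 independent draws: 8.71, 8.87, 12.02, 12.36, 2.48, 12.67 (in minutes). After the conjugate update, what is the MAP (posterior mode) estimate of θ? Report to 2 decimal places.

A Pareto(scale x_m, shape k) prior on the upper bound θ of Uniform(0, θ) is conjugate: posterior is Pareto(max(x_m, max xᵢ), k + n).
Sample maximum = 12.67; prior scale x_m = 13.6 → posterior scale = max = 13.60.
Posterior shape = 2.1 + 6 = 8.1.
The Pareto density is decreasing on [x_m, ∞), so the mode is x_m = 13.60.

13.60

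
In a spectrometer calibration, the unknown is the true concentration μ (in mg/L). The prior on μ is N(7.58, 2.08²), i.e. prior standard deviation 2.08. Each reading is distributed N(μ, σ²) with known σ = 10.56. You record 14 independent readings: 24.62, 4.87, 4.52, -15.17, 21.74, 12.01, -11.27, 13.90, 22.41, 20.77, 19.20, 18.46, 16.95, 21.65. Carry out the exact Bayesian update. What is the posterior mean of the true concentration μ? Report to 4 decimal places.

For Normal data with known variance σ², a Normal(μ₀, σ₀²) prior on μ is conjugate. Posterior precision = 1/σ₀² + n/σ²; posterior mean is the precision-weighted average of μ₀ and x̄.
Σxᵢ = 24.62 + 4.87 + 4.52 + (-15.17) + 21.74 + 12.01 + (-11.27) + 13.90 + 22.41 + 20.77 + 19.20 + 18.46 + 16.95 + 21.65 = 174.66, so n·x̄ = 174.66.
σ₀² = 2.08² = 4.3264, σ² = 10.56² = 111.5136; σ² + n·σ₀² = 111.5136 + 14·4.3264 = 172.0832.
Posterior mean = (μ₀/σ₀² + n·x̄/σ²)/(1/σ₀² + n/σ²) = (σ²·μ₀ + σ₀²·n·x̄)/(σ² + n·σ₀²) = (111.5136·7.58 + 4.3264·174.66)/172.0832 = 1600.922112/172.0832 = 9.3032.

9.3032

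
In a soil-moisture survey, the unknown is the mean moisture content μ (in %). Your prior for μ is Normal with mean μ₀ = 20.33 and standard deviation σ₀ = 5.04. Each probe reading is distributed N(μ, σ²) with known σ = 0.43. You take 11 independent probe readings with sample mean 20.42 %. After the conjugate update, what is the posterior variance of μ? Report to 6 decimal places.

0.016798

For Normal data with known variance σ², a Normal(μ₀, σ₀²) prior on μ is conjugate. Posterior precision = 1/σ₀² + n/σ²; posterior mean is the precision-weighted average of μ₀ and x̄.
σ₀² = 5.04² = 25.4016, σ² = 0.43² = 0.1849; σ² + n·σ₀² = 0.1849 + 11·25.4016 = 279.6025.
Posterior precision = 1/σ₀² + n/σ² = 1/25.4016 + 11/0.1849 = (σ² + n·σ₀²)/(σ₀²σ²) = 279.6025/(25.4016·0.1849); posterior variance σₙ² = σ₀²σ²/(σ² + n·σ₀²) = 25.4016·0.1849/279.6025 = 0.016798.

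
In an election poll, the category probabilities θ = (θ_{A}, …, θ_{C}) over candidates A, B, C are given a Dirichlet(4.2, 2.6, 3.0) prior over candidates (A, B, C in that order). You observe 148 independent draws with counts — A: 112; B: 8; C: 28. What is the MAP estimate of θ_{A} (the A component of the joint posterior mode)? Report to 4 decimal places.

The Dirichlet prior is conjugate to the Multinomial likelihood: each posterior αⱼ = prior αⱼ + observed count nⱼ.
Posterior concentration: (116.2, 10.6, 31.0), total = 157.8.
Joint mode component: (α_{A}−1)/(Σα−K) = 115.2/154.8 = 0.7442.

0.7442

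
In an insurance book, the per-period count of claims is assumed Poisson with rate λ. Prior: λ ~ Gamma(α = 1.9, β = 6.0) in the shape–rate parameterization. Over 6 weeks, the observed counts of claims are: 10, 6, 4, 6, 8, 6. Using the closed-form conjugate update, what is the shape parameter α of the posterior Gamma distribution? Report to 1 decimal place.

With a Gamma(shape α, rate β) prior, the Poisson likelihood is conjugate: the posterior is Gamma(α + ΣXᵢ, β + n).
Sum of counts S = 40 over n = 6 weeks.
Posterior: Gamma(α+S, β+n) = Gamma(1.9+40, 6.0+6) = Gamma(41.9, 12.0).
Posterior α = 41.9.

41.9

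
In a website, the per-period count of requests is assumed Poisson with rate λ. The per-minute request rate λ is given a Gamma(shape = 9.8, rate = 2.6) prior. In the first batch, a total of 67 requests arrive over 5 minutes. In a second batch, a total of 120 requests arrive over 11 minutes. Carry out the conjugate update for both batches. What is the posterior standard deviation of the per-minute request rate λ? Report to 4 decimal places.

0.7542

With a Gamma(shape α, rate β) prior, the Poisson likelihood is conjugate: the posterior is Gamma(α + ΣXᵢ, β + n).
After batch 1: Gamma(α+S, β+n) = Gamma(9.8+67, 2.6+5) = Gamma(76.8, 7.6).
After batch 2: Gamma(α+S, β+n) = Gamma(76.8+120, 7.6+11) = Gamma(196.8, 18.6).
SD = √α/β = √196.8/18.6 = 0.7542.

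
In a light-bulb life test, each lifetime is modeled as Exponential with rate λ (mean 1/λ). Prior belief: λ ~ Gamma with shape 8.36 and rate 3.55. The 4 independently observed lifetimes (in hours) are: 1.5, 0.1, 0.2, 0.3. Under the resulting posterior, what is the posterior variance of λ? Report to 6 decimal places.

0.387188

With a Gamma(shape α, rate β) prior on the exponential rate λ, the posterior after n observations with total T = Σxᵢ is Gamma(α+n, β+T).
Sum of observations T = 2.1 hours; n = 4.
Posterior: Gamma(8.36+4, 3.55+2.1) = Gamma(12.36, 5.65).
Var = α/β² = 0.387188.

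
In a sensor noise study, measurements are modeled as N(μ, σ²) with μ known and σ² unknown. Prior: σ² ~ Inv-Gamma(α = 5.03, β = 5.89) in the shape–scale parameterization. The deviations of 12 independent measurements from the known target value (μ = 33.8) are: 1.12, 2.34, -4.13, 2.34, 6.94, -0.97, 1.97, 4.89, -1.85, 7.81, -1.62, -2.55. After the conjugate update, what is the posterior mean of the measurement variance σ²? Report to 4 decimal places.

9.5456

With known mean μ and an Inverse-Gamma(α, β) prior on σ², the Normal likelihood is conjugate: posterior is Inv-Gamma(α + n/2, β + Σ(xᵢ−μ)²/2).
Σ(xᵢ−μ)² = (1.12)² + (2.34)² + (-4.13)² + (2.34)² + (6.94)² + (-0.97)² + (1.97)² + (4.89)² + (-1.85)² + (7.81)² + (-1.62)² + (-2.55)² = 179.7055.
Posterior: Inv-Gamma(5.03 + 12/2, 5.89 + 179.7055/2) = Inv-Gamma(11.03, 95.74275).
E[σ²|data] = β/(α−1) = 95.74275/10.03 = 9.5456.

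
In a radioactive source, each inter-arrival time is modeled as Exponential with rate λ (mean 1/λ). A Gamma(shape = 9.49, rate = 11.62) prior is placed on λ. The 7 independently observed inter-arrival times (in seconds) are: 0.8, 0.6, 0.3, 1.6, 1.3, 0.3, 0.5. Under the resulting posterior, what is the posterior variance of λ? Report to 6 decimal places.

With a Gamma(shape α, rate β) prior on the exponential rate λ, the posterior after n observations with total T = Σxᵢ is Gamma(α+n, β+T).
Sum of observations T = 5.4 seconds; n = 7.
Posterior: Gamma(9.49+7, 11.62+5.4) = Gamma(16.49, 17.02).
Var = α/β² = 0.056925.

0.056925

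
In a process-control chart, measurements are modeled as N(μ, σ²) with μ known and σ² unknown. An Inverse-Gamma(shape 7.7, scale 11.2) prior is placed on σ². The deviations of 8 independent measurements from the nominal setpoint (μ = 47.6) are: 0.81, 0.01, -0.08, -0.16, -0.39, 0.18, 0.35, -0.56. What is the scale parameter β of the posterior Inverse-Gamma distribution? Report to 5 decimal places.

With known mean μ and an Inverse-Gamma(α, β) prior on σ², the Normal likelihood is conjugate: posterior is Inv-Gamma(α + n/2, β + Σ(xᵢ−μ)²/2).
Σ(xᵢ−μ)² = (0.81)² + (0.01)² + (-0.08)² + (-0.16)² + (-0.39)² + (0.18)² + (0.35)² + (-0.56)² = 1.3088.
Posterior: Inv-Gamma(7.7 + 8/2, 11.2 + 1.3088/2) = Inv-Gamma(11.70, 11.85440).
Posterior β = 11.85440.

11.85440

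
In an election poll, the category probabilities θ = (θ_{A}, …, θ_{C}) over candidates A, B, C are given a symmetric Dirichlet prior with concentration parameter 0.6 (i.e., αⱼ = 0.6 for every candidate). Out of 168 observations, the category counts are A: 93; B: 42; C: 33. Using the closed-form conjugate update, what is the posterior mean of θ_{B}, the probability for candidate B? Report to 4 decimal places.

The Dirichlet prior is conjugate to the Multinomial likelihood: each posterior αⱼ = prior αⱼ + observed count nⱼ.
Posterior concentration: (93.6, 42.6, 33.6), total = 169.8.
E[θ_{B}|data] = α_{B}/Σα = 42.6/169.8 = 0.2509.

0.2509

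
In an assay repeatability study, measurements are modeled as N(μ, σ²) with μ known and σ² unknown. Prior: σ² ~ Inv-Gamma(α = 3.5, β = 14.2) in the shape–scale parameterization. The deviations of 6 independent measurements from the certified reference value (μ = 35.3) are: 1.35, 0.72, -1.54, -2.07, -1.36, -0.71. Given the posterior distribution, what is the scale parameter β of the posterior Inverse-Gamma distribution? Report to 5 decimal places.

With known mean μ and an Inverse-Gamma(α, β) prior on σ², the Normal likelihood is conjugate: posterior is Inv-Gamma(α + n/2, β + Σ(xᵢ−μ)²/2).
Σ(xᵢ−μ)² = (1.35)² + (0.72)² + (-1.54)² + (-2.07)² + (-1.36)² + (-0.71)² = 11.3511.
Posterior: Inv-Gamma(3.5 + 6/2, 14.2 + 11.3511/2) = Inv-Gamma(6.50, 19.87555).
Posterior β = 19.87555.

19.87555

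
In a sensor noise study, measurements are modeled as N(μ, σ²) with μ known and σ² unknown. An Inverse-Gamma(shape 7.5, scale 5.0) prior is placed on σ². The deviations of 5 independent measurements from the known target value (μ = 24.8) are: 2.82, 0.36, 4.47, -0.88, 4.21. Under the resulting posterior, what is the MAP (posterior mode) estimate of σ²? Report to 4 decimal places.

With known mean μ and an Inverse-Gamma(α, β) prior on σ², the Normal likelihood is conjugate: posterior is Inv-Gamma(α + n/2, β + Σ(xᵢ−μ)²/2).
Σ(xᵢ−μ)² = (2.82)² + (0.36)² + (4.47)² + (-0.88)² + (4.21)² = 46.5614.
Posterior: Inv-Gamma(7.5 + 5/2, 5.0 + 46.5614/2) = Inv-Gamma(10.00, 28.28070).
Mode = β/(α+1) = 28.28070/11.00 = 2.5710.

2.5710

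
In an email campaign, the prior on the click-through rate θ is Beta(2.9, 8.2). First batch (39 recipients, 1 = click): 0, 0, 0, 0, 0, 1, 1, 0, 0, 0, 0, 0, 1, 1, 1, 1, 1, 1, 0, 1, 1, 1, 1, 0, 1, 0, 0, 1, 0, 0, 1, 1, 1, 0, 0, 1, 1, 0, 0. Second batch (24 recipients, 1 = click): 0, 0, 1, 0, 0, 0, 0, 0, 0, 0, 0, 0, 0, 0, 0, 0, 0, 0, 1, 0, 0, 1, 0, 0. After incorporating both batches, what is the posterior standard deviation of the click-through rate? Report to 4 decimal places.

The Beta prior is conjugate to a Binomial/Bernoulli likelihood; the update adds successes to α and failures to β.
After batch 1: Beta(2.9+19, 8.2+20) = Beta(21.9, 28.2).
After batch 2: Beta(21.9+3, 28.2+21) = Beta(24.9, 49.2).
Var = αβ/((α+β)²(α+β+1)) = 24.9·49.2/(74.1²·75.1) = 0.00297090; SD = √0.00297090 = 0.0545.

0.0545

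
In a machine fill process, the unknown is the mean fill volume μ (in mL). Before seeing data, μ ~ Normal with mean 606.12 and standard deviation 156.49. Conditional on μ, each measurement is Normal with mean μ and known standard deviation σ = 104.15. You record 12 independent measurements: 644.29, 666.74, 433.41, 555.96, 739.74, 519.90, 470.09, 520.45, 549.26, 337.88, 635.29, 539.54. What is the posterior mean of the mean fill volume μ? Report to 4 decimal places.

For Normal data with known variance σ², a Normal(μ₀, σ₀²) prior on μ is conjugate. Posterior precision = 1/σ₀² + n/σ²; posterior mean is the precision-weighted average of μ₀ and x̄.
Σxᵢ = 644.29 + 666.74 + 433.41 + 555.96 + 739.74 + 519.90 + 470.09 + 520.45 + 549.26 + 337.88 + 635.29 + 539.54 = 6612.55, so n·x̄ = 6612.55.
σ₀² = 156.49² = 24489.1201, σ² = 104.15² = 10847.2225; σ² + n·σ₀² = 10847.2225 + 12·24489.1201 = 304716.6637.
Posterior mean = (μ₀/σ₀² + n·x̄/σ²)/(1/σ₀² + n/σ²) = (σ²·μ₀ + σ₀²·n·x̄)/(σ² + n·σ₀²) = (10847.2225·606.12 + 24489.1201·6612.55)/304716.6637 = 168510249.618955/304716.6637 = 553.0063.

553.0063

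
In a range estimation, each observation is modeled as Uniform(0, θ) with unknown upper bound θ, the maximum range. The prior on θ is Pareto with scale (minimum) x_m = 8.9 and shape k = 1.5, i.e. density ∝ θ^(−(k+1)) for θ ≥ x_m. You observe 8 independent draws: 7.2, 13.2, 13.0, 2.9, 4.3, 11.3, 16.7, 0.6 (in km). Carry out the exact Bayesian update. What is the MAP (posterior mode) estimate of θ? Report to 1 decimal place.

16.7

A Pareto(scale x_m, shape k) prior on the upper bound θ of Uniform(0, θ) is conjugate: posterior is Pareto(max(x_m, max xᵢ), k + n).
Sample maximum = 16.7; prior scale x_m = 8.9 → posterior scale = max = 16.7.
Posterior shape = 1.5 + 8 = 9.5.
The Pareto density is decreasing on [x_m, ∞), so the mode is x_m = 16.7.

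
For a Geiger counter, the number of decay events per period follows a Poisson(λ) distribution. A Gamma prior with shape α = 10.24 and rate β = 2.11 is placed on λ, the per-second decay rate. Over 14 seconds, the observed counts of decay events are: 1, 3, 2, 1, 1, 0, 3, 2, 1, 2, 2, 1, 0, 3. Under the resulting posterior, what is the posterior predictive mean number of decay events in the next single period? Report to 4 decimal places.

With a Gamma(shape α, rate β) prior, the Poisson likelihood is conjugate: the posterior is Gamma(α + ΣXᵢ, β + n).
Sum of counts S = 22 over n = 14 seconds.
Posterior: Gamma(α+S, β+n) = Gamma(10.24+22, 2.11+14) = Gamma(32.24, 16.11).
The predictive distribution for one future period is NegBinom with mean α/β = 2.0012.

2.0012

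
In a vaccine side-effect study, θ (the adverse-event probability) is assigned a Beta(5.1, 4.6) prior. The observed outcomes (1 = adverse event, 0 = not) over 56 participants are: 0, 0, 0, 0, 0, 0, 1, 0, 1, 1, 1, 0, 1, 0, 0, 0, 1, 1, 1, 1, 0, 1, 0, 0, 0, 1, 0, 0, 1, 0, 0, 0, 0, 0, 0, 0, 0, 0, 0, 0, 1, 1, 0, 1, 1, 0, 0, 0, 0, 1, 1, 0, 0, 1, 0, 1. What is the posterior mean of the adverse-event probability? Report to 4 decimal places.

0.3820

The Beta prior is conjugate to a Binomial/Bernoulli likelihood; the update adds successes to α and failures to β.
Posterior: Beta(α+k, β+n−k) = Beta(5.1+20, 4.6+36) = Beta(25.1, 40.6).
Posterior mean = α/(α+β) = 25.1/65.7 = 0.3820.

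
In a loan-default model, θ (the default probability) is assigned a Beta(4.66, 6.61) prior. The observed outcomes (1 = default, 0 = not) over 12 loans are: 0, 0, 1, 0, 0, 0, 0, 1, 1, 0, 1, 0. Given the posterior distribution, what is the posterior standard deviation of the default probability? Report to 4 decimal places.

The Beta prior is conjugate to a Binomial/Bernoulli likelihood; the update adds successes to α and failures to β.
Posterior: Beta(α+k, β+n−k) = Beta(4.66+4, 6.61+8) = Beta(8.66, 14.61).
Var = αβ/((α+β)²(α+β+1)) = 8.66·14.61/(23.27²·24.27) = 0.00962732; SD = √0.00962732 = 0.0981.

0.0981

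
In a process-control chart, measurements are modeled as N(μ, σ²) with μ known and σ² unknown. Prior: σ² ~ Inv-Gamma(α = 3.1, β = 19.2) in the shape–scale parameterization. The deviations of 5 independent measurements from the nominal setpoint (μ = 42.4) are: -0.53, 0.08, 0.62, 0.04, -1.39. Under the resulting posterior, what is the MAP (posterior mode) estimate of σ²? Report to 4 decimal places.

With known mean μ and an Inverse-Gamma(α, β) prior on σ², the Normal likelihood is conjugate: posterior is Inv-Gamma(α + n/2, β + Σ(xᵢ−μ)²/2).
Σ(xᵢ−μ)² = (-0.53)² + (0.08)² + (0.62)² + (0.04)² + (-1.39)² = 2.6054.
Posterior: Inv-Gamma(3.1 + 5/2, 19.2 + 2.6054/2) = Inv-Gamma(5.60, 20.50270).
Mode = β/(α+1) = 20.50270/6.60 = 3.1065.

3.1065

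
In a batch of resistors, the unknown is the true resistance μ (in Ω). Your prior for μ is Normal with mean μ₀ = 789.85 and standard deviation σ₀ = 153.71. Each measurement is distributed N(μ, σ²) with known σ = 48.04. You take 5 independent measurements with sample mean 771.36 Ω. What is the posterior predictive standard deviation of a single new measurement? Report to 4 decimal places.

For Normal data with known variance σ², a Normal(μ₀, σ₀²) prior on μ is conjugate. Posterior precision = 1/σ₀² + n/σ²; posterior mean is the precision-weighted average of μ₀ and x̄.
σ₀² = 153.71² = 23626.7641, σ² = 48.04² = 2307.8416; σ² + n·σ₀² = 2307.8416 + 5·23626.7641 = 120441.6621.
Posterior precision = 1/σ₀² + n/σ² = 1/23626.7641 + 5/2307.8416 = (σ² + n·σ₀²)/(σ₀²σ²) = 120441.6621/(23626.7641·2307.8416); posterior variance σₙ² = σ₀²σ²/(σ² + n·σ₀²) = 23626.7641·2307.8416/120441.6621 = 452.723984.
Predictive variance for one new observation = σₙ² + σ² = 23626.7641·2307.8416/120441.6621 + 2307.8416 = σ²·(σ₀² + 120441.6621)/120441.6621 = 2307.8416·144068.4262/120441.6621 = 2760.565584; SD = √(2307.8416·144068.4262/120441.6621) = 52.5411.

52.5411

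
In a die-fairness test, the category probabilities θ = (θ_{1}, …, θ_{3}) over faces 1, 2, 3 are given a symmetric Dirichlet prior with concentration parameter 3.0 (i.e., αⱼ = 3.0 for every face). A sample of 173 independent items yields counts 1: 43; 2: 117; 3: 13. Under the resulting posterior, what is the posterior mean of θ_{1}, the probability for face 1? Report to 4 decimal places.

The Dirichlet prior is conjugate to the Multinomial likelihood: each posterior αⱼ = prior αⱼ + observed count nⱼ.
Posterior concentration: (46.0, 120.0, 16.0), total = 182.0.
E[θ_{1}|data] = α_{1}/Σα = 46.0/182.0 = 0.2527.

0.2527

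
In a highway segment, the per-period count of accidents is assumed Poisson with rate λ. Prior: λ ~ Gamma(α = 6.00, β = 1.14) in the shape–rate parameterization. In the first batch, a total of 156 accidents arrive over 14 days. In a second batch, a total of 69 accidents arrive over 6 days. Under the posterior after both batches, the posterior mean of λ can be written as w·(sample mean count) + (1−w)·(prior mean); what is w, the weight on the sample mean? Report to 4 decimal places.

With a Gamma(shape α, rate β) prior, the Poisson likelihood is conjugate: the posterior is Gamma(α + ΣXᵢ, β + n).
Total number of days: n = 14 + 6 = 20.
Posterior mean = (α₀+S)/(β₀+n) = [n/(β₀+n)]·(S/n) + [β₀/(β₀+n)]·(α₀/β₀), so only n and β₀ enter the weight.
Weight on data w = n/(β₀+n) = 20/(1.14+20) = 20/21.14 = 0.9461.

0.9461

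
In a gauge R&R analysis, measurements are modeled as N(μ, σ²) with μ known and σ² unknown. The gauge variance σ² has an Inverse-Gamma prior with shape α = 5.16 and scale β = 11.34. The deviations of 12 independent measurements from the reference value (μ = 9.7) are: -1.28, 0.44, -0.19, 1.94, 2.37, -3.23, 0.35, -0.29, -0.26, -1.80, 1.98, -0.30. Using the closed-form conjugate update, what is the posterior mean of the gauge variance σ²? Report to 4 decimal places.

2.5534

With known mean μ and an Inverse-Gamma(α, β) prior on σ², the Normal likelihood is conjugate: posterior is Inv-Gamma(α + n/2, β + Σ(xᵢ−μ)²/2).
Σ(xᵢ−μ)² = (-1.28)² + (0.44)² + (-0.19)² + (1.94)² + (2.37)² + (-3.23)² + (0.35)² + (-0.29)² + (-0.26)² + (-1.80)² + (1.98)² + (-0.30)² = 29.2061.
Posterior: Inv-Gamma(5.16 + 12/2, 11.34 + 29.2061/2) = Inv-Gamma(11.16, 25.94305).
E[σ²|data] = β/(α−1) = 25.94305/10.16 = 2.5534.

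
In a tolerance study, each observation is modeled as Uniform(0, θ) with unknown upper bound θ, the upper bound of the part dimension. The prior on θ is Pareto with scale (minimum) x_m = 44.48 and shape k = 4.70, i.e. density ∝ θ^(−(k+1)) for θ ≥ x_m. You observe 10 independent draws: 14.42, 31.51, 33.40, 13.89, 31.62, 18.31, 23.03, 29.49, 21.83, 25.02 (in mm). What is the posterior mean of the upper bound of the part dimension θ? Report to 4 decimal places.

A Pareto(scale x_m, shape k) prior on the upper bound θ of Uniform(0, θ) is conjugate: posterior is Pareto(max(x_m, max xᵢ), k + n).
Sample maximum = 33.40; prior scale x_m = 44.48 → posterior scale = max = 44.48.
Posterior shape = 4.70 + 10 = 14.70.
E[θ|data] = k·x_m/(k−1) = 14.70·44.48/13.70 = 47.7267.

47.7267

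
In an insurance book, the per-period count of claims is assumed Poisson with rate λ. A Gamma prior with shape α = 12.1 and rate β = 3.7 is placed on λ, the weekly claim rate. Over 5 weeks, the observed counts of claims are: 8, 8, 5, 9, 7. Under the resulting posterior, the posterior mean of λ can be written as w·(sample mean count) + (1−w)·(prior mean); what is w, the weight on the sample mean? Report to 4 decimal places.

With a Gamma(shape α, rate β) prior, the Poisson likelihood is conjugate: the posterior is Gamma(α + ΣXᵢ, β + n).
Posterior mean = (α₀+S)/(β₀+n) = [n/(β₀+n)]·(S/n) + [β₀/(β₀+n)]·(α₀/β₀), so only n and β₀ enter the weight.
Weight on data w = n/(β₀+n) = 5/(3.7+5) = 5/8.7 = 0.5747.

0.5747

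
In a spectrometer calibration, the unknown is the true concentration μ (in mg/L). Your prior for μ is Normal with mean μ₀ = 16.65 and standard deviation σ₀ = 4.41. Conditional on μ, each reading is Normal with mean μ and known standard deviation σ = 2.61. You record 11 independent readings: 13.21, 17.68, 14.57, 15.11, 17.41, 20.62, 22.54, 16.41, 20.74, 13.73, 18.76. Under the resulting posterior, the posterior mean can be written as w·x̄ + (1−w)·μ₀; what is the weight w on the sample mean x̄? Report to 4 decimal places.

For Normal data with known variance σ², a Normal(μ₀, σ₀²) prior on μ is conjugate. Posterior precision = 1/σ₀² + n/σ²; posterior mean is the precision-weighted average of μ₀ and x̄.
σ₀² = 4.41² = 19.4481, σ² = 2.61² = 6.8121. Prior precision 1/σ₀² = 1/19.4481; data precision n/σ² = 11/6.8121.
w = (n/σ²)/(1/σ₀² + n/σ²) = n·σ₀²/(σ² + n·σ₀²) = 11·19.4481/(6.8121 + 11·19.4481) = 213.9291/220.7412 = 0.9691.

0.9691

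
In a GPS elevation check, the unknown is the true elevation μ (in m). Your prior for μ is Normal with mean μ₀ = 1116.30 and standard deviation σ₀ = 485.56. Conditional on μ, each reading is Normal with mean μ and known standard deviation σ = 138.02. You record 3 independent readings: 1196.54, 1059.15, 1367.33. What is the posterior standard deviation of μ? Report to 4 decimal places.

78.6340

For Normal data with known variance σ², a Normal(μ₀, σ₀²) prior on μ is conjugate. Posterior precision = 1/σ₀² + n/σ²; posterior mean is the precision-weighted average of μ₀ and x̄.
σ₀² = 485.56² = 235768.5136, σ² = 138.02² = 19049.5204; σ² + n·σ₀² = 19049.5204 + 3·235768.5136 = 726355.0612.
Posterior precision = 1/σ₀² + n/σ² = 1/235768.5136 + 3/19049.5204 = (σ² + n·σ₀²)/(σ₀²σ²) = 726355.0612/(235768.5136·19049.5204); posterior variance σₙ² = σ₀²σ²/(σ² + n·σ₀²) = 235768.5136·19049.5204/726355.0612 = 6183.308067.
Posterior SD = √σₙ² = √(235768.5136·19049.5204/726355.0612) = 78.6340.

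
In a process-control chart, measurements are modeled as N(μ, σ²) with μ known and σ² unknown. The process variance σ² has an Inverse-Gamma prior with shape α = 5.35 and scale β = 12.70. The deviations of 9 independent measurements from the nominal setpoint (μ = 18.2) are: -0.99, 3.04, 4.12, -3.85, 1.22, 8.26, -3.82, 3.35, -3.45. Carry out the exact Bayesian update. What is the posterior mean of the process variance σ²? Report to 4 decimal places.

With known mean μ and an Inverse-Gamma(α, β) prior on σ², the Normal likelihood is conjugate: posterior is Inv-Gamma(α + n/2, β + Σ(xᵢ−μ)²/2).
Σ(xᵢ−μ)² = (-0.99)² + (3.04)² + (4.12)² + (-3.85)² + (1.22)² + (8.26)² + (-3.82)² + (3.35)² + (-3.45)² = 149.4520.
Posterior: Inv-Gamma(5.35 + 9/2, 12.70 + 149.4520/2) = Inv-Gamma(9.85, 87.42600).
E[σ²|data] = β/(α−1) = 87.42600/8.85 = 9.8786.

9.8786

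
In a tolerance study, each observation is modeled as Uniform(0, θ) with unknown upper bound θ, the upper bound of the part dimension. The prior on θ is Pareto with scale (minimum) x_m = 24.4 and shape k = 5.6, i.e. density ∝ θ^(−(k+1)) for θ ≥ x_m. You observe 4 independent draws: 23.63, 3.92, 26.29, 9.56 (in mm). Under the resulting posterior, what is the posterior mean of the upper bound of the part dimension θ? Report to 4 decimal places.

A Pareto(scale x_m, shape k) prior on the upper bound θ of Uniform(0, θ) is conjugate: posterior is Pareto(max(x_m, max xᵢ), k + n).
Sample maximum = 26.29; prior scale x_m = 24.4 → posterior scale = max = 26.29.
Posterior shape = 5.6 + 4 = 9.6.
E[θ|data] = k·x_m/(k−1) = 9.6·26.29/8.6 = 29.3470.

29.3470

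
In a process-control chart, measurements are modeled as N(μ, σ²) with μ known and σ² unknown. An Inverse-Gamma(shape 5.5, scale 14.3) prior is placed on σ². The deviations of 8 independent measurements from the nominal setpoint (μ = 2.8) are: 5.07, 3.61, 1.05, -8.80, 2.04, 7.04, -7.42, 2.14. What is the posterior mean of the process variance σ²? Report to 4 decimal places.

With known mean μ and an Inverse-Gamma(α, β) prior on σ², the Normal likelihood is conjugate: posterior is Inv-Gamma(α + n/2, β + Σ(xᵢ−μ)²/2).
Σ(xᵢ−μ)² = (5.07)² + (3.61)² + (1.05)² + (-8.80)² + (2.04)² + (7.04)² + (-7.42)² + (2.14)² = 230.6387.
Posterior: Inv-Gamma(5.5 + 8/2, 14.3 + 230.6387/2) = Inv-Gamma(9.50, 129.61935).
E[σ²|data] = β/(α−1) = 129.61935/8.50 = 15.2493.

15.2493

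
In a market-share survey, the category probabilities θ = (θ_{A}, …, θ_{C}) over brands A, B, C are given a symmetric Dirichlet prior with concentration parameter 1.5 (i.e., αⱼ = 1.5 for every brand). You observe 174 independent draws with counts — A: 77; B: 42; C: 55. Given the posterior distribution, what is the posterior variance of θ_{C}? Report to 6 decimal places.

The Dirichlet prior is conjugate to the Multinomial likelihood: each posterior αⱼ = prior αⱼ + observed count nⱼ.
Posterior concentration: (78.5, 43.5, 56.5), total = 178.5.
Var[θ_j] = α_j(Σα−α_j)/((Σα)²(Σα+1)) = 56.5·122.0/(178.5²·179.5) = 0.001205.

0.001205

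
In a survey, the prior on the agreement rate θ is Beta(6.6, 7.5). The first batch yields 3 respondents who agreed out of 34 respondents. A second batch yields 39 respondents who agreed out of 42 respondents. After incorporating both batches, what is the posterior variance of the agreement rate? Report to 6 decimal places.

0.002727

The Beta prior is conjugate to a Binomial/Bernoulli likelihood; the update adds successes to α and failures to β.
After batch 1: Beta(6.6+3, 7.5+31) = Beta(9.6, 38.5).
After batch 2: Beta(9.6+39, 38.5+3) = Beta(48.6, 41.5).
Var = αβ/((α+β)²(α+β+1)) = 48.6·41.5/(90.1²·91.1) = 0.002727.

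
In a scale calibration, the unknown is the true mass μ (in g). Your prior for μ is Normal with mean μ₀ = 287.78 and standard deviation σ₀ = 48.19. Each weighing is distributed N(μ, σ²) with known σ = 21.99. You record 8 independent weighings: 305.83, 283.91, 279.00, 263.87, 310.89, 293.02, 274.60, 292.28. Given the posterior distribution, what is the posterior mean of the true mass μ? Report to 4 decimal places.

287.9213

For Normal data with known variance σ², a Normal(μ₀, σ₀²) prior on μ is conjugate. Posterior precision = 1/σ₀² + n/σ²; posterior mean is the precision-weighted average of μ₀ and x̄.
Σxᵢ = 305.83 + 283.91 + 279.00 + 263.87 + 310.89 + 293.02 + 274.60 + 292.28 = 2303.4, so n·x̄ = 2303.4.
σ₀² = 48.19² = 2322.2761, σ² = 21.99² = 483.5601; σ² + n·σ₀² = 483.5601 + 8·2322.2761 = 19061.7689.
Posterior mean = (μ₀/σ₀² + n·x̄/σ²)/(1/σ₀² + n/σ²) = (σ²·μ₀ + σ₀²·n·x̄)/(σ² + n·σ₀²) = (483.5601·287.78 + 2322.2761·2303.4)/19061.7689 = 5488289.694318/19061.7689 = 287.9213.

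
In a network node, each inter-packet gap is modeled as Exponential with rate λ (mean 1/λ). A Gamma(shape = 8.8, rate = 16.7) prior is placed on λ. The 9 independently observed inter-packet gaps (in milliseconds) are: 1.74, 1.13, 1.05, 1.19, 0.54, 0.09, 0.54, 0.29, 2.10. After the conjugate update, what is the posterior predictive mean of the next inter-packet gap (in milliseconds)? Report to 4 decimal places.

1.5101

With a Gamma(shape α, rate β) prior on the exponential rate λ, the posterior after n observations with total T = Σxᵢ is Gamma(α+n, β+T).
Sum of observations T = 8.67 milliseconds; n = 9.
Posterior: Gamma(8.8+9, 16.7+8.67) = Gamma(17.8, 25.37).
The predictive distribution for the next observation is Lomax; its mean is β/(α−1) = 25.37/16.8 = 1.5101.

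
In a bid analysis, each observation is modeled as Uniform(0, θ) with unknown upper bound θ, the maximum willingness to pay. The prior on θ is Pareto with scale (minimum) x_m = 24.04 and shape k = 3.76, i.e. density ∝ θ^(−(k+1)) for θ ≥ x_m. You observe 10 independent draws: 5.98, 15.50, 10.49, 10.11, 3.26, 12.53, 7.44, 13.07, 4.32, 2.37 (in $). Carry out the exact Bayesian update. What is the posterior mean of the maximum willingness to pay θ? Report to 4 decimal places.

A Pareto(scale x_m, shape k) prior on the upper bound θ of Uniform(0, θ) is conjugate: posterior is Pareto(max(x_m, max xᵢ), k + n).
Sample maximum = 15.50; prior scale x_m = 24.04 → posterior scale = max = 24.04.
Posterior shape = 3.76 + 10 = 13.76.
E[θ|data] = k·x_m/(k−1) = 13.76·24.04/12.76 = 25.9240.

25.9240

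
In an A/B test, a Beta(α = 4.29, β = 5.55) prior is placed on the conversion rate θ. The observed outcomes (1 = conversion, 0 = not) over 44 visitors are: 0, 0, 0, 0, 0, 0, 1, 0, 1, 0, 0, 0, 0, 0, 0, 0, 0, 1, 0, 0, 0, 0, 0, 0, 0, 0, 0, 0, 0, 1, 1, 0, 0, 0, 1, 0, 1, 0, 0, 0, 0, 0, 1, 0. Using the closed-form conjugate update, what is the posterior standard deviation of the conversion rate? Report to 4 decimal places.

The Beta prior is conjugate to a Binomial/Bernoulli likelihood; the update adds successes to α and failures to β.
Posterior: Beta(α+k, β+n−k) = Beta(4.29+8, 5.55+36) = Beta(12.29, 41.55).
Var = αβ/((α+β)²(α+β+1)) = 12.29·41.55/(53.84²·54.84) = 0.00321229; SD = √0.00321229 = 0.0567.

0.0567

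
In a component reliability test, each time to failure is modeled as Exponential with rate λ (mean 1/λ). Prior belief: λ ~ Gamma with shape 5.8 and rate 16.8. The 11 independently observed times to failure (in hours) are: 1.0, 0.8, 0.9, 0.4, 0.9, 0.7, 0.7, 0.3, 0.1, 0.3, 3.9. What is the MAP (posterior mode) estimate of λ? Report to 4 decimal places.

0.5896

With a Gamma(shape α, rate β) prior on the exponential rate λ, the posterior after n observations with total T = Σxᵢ is Gamma(α+n, β+T).
Sum of observations T = 10.0 hours; n = 11.
Posterior: Gamma(5.8+11, 16.8+10.0) = Gamma(16.8, 26.8).
Mode = (α−1)/β = 0.5896.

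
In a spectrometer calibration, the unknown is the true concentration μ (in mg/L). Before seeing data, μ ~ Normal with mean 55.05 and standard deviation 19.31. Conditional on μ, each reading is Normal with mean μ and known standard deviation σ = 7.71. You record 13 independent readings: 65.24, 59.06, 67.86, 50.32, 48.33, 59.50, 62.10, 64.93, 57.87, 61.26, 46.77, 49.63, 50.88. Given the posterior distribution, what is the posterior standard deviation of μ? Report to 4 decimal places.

For Normal data with known variance σ², a Normal(μ₀, σ₀²) prior on μ is conjugate. Posterior precision = 1/σ₀² + n/σ²; posterior mean is the precision-weighted average of μ₀ and x̄.
σ₀² = 19.31² = 372.8761, σ² = 7.71² = 59.4441; σ² + n·σ₀² = 59.4441 + 13·372.8761 = 4906.8334.
Posterior precision = 1/σ₀² + n/σ² = 1/372.8761 + 13/59.4441 = (σ² + n·σ₀²)/(σ₀²σ²) = 4906.8334/(372.8761·59.4441); posterior variance σₙ² = σ₀²σ²/(σ² + n·σ₀²) = 372.8761·59.4441/4906.8334 = 4.517228.
Posterior SD = √σₙ² = √(372.8761·59.4441/4906.8334) = 2.1254.

2.1254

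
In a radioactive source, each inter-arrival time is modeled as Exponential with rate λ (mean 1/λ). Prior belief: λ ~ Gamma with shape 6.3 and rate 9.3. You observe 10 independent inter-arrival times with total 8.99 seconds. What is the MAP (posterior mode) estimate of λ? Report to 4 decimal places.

0.8365

With a Gamma(shape α, rate β) prior on the exponential rate λ, the posterior after n observations with total T = Σxᵢ is Gamma(α+n, β+T).
Posterior: Gamma(6.3+10, 9.3+8.99) = Gamma(16.3, 18.29).
Mode = (α−1)/β = 0.8365.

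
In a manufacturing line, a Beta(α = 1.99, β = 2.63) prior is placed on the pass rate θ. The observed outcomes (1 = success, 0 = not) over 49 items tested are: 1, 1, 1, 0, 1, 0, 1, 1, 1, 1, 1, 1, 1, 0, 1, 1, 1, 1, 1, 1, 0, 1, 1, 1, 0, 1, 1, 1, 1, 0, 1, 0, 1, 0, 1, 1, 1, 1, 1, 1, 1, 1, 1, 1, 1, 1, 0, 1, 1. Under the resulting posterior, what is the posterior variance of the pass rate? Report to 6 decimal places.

The Beta prior is conjugate to a Binomial/Bernoulli likelihood; the update adds successes to α and failures to β.
Posterior: Beta(α+k, β+n−k) = Beta(1.99+40, 2.63+9) = Beta(41.99, 11.63).
Var = αβ/((α+β)²(α+β+1)) = 41.99·11.63/(53.62²·54.62) = 0.003110.

0.003110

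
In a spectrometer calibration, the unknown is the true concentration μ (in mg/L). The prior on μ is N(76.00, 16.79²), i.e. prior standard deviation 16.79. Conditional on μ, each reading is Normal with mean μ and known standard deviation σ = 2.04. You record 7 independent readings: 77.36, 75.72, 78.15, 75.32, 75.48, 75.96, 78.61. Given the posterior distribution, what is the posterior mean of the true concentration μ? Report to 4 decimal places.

For Normal data with known variance σ², a Normal(μ₀, σ₀²) prior on μ is conjugate. Posterior precision = 1/σ₀² + n/σ²; posterior mean is the precision-weighted average of μ₀ and x̄.
Σxᵢ = 77.36 + 75.72 + 78.15 + 75.32 + 75.48 + 75.96 + 78.61 = 536.6, so n·x̄ = 536.6.
σ₀² = 16.79² = 281.9041, σ² = 2.04² = 4.1616; σ² + n·σ₀² = 4.1616 + 7·281.9041 = 1977.4903.
Posterior mean = (μ₀/σ₀² + n·x̄/σ²)/(1/σ₀² + n/σ²) = (σ²·μ₀ + σ₀²·n·x̄)/(σ² + n·σ₀²) = (4.1616·76.00 + 281.9041·536.6)/1977.4903 = 151586.02166/1977.4903 = 76.6558.

76.6558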